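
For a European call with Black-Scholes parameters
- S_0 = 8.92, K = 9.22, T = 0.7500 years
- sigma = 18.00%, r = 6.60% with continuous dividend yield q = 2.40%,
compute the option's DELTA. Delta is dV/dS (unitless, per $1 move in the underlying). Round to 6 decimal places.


Answer: Delta = 0.517631

Derivation:
d1 = 0.0678124130; d2 = -0.0880721597
phi(d1) = 0.3980260614; exp(-qT) = 0.9821610324; exp(-rT) = 0.9517051581
N(d1) = 0.5270325188
Delta = exp(-qT) * N(d1) = 0.9821610324 * 0.5270325188 = 0.517631


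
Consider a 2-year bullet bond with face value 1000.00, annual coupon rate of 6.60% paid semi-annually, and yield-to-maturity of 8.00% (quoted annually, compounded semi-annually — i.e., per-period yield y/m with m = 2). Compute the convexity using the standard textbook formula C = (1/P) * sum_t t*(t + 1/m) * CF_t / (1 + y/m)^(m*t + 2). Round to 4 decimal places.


Answer: Convexity = 4.3304

Derivation:
Coupon per period c = face * coupon_rate / m = 33.000000
Periods per year m = 2; per-period yield y/m = 0.040000
Number of cashflows N = 4
Cashflows (t years, CF_t, discount factor 1/(1+y/m)^(m*t), PV):
  t = 0.5000: CF_t = 33.000000, DF = 0.961538, PV = 31.730769
  t = 1.0000: CF_t = 33.000000, DF = 0.924556, PV = 30.510355
  t = 1.5000: CF_t = 33.000000, DF = 0.888996, PV = 29.336880
  t = 2.0000: CF_t = 1033.000000, DF = 0.854804, PV = 883.012729
Price P = sum_t PV_t = 974.590733
Convexity numerator sum_t t*(t + 1/m) * CF_t / (1+y/m)^(m*t + 2):
  t = 0.5000: term = 14.668440
  t = 1.0000: term = 42.312807
  t = 1.5000: term = 81.370784
  t = 2.0000: term = 4081.974525
Convexity = (1/P) * sum = 4220.326556 / 974.590733 = 4.330358


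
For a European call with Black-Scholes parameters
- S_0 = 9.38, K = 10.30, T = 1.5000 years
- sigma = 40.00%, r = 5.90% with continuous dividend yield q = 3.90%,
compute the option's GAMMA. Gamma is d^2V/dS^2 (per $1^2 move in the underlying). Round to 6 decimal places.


Answer: Gamma = 0.081342

Derivation:
d1 = 0.1151992327; d2 = -0.3746987158
phi(d1) = 0.3963038893; exp(-qT) = 0.9431782404; exp(-rT) = 0.9153031107
Gamma = exp(-qT) * phi(d1) / (S * sigma * sqrt(T)) = 0.9431782404 * 0.3963038893 / (9.3800 * 0.4000 * 1.2247448714) = 0.081342


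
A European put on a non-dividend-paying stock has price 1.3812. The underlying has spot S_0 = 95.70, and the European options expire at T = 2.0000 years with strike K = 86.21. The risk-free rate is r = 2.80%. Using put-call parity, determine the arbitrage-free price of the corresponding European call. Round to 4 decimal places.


Answer: Call price = 15.5663

Derivation:
Put-call parity: C - P = S_0 * exp(-qT) - K * exp(-rT).
S_0 * exp(-qT) = 95.7000 * 1.00000000 = 95.70000000
K * exp(-rT) = 86.2100 * 0.94553914 = 81.51492891
C = P + S*exp(-qT) - K*exp(-rT)
C = 1.3812 + 95.70000000 - 81.51492891 = 15.5663


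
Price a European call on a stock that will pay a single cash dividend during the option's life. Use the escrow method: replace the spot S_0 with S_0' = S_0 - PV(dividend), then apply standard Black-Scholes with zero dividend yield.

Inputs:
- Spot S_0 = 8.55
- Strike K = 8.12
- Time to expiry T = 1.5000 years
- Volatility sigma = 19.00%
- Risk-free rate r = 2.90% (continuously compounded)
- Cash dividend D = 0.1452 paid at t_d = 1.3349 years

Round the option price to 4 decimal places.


Answer: Price = 1.1097

Derivation:
PV(D) = D * exp(-r * t_d) = 0.1452 * 0.96202764 = 0.13968641
S_0' = S_0 - PV(D) = 8.5500 - 0.13968641 = 8.41031359
d1 = (ln(S_0'/K) + (r + sigma^2/2)*T) / (sigma*sqrt(T)) = 0.45424544
d2 = d1 - sigma*sqrt(T) = 0.22154391
exp(-rT) = 0.95743255
N(d1) = 0.67517391; N(d2) = 0.58766553
C = S_0' * N(d1) - K * exp(-rT) * N(d2) = 8.41031359 * 0.67517391 - 8.1200 * 0.95743255 * 0.58766553 = 1.1097


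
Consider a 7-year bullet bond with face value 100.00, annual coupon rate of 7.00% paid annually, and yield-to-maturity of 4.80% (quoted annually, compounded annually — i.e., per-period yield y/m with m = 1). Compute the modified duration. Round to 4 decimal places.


Coupon per period c = face * coupon_rate / m = 7.000000
Periods per year m = 1; per-period yield y/m = 0.048000
Number of cashflows N = 7
Cashflows (t years, CF_t, discount factor 1/(1+y/m)^(m*t), PV):
  t = 1.0000: CF_t = 7.000000, DF = 0.954198, PV = 6.679389
  t = 2.0000: CF_t = 7.000000, DF = 0.910495, PV = 6.373463
  t = 3.0000: CF_t = 7.000000, DF = 0.868793, PV = 6.081549
  t = 4.0000: CF_t = 7.000000, DF = 0.829001, PV = 5.803005
  t = 5.0000: CF_t = 7.000000, DF = 0.791031, PV = 5.537218
  t = 6.0000: CF_t = 7.000000, DF = 0.754801, PV = 5.283605
  t = 7.0000: CF_t = 107.000000, DF = 0.720230, PV = 77.064577
Price P = sum_t PV_t = 112.822806
First compute Macaulay numerator sum_t t * PV_t:
  t * PV_t at t = 1.0000: 6.679389
  t * PV_t at t = 2.0000: 12.746926
  t * PV_t at t = 3.0000: 18.244646
  t * PV_t at t = 4.0000: 23.212018
  t * PV_t at t = 5.0000: 27.686090
  t * PV_t at t = 6.0000: 31.701630
  t * PV_t at t = 7.0000: 539.452039
Macaulay duration D = 659.722740 / 112.822806 = 5.847424
Modified duration = D / (1 + y/m) = 5.847424 / (1 + 0.048000) = 5.579603

Answer: Modified duration = 5.5796


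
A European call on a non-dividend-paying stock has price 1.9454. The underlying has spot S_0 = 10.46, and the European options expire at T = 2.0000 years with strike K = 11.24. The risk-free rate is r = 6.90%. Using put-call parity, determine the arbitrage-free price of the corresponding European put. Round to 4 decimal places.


Put-call parity: C - P = S_0 * exp(-qT) - K * exp(-rT).
S_0 * exp(-qT) = 10.4600 * 1.00000000 = 10.46000000
K * exp(-rT) = 11.2400 * 0.87109869 = 9.79114930
P = C - S*exp(-qT) + K*exp(-rT)
P = 1.9454 - 10.46000000 + 9.79114930 = 1.2765

Answer: Put price = 1.2765


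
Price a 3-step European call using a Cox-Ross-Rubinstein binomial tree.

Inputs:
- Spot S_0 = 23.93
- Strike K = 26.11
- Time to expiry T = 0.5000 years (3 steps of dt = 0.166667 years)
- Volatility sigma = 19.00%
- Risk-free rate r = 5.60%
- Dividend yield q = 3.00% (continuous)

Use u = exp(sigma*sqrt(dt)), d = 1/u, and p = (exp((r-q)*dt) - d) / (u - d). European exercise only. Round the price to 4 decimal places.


dt = T/N = 0.166667
u = exp(sigma*sqrt(dt)) = 1.080655; d = 1/u = 0.925365
p = (exp((r-q)*dt) - d) / (u - d) = 0.508583
Discount per step: exp(-r*dt) = 0.990710
Stock lattice S(k, i) with i counting down-moves:
  k=0: S(0,0) = 23.9300
  k=1: S(1,0) = 25.8601; S(1,1) = 22.1440
  k=2: S(2,0) = 27.9458; S(2,1) = 23.9300; S(2,2) = 20.4913
  k=3: S(3,0) = 30.1998; S(3,1) = 25.8601; S(3,2) = 22.1440; S(3,3) = 18.9619
Terminal payoffs V(N, i) = max(S_T - K, 0):
  V(3,0) = 4.089774; V(3,1) = 0.000000; V(3,2) = 0.000000; V(3,3) = 0.000000
Backward induction: V(k, i) = exp(-r*dt) * [p * V(k+1, i) + (1-p) * V(k+1, i+1)].
  V(2,0) = exp(-r*dt) * [p*4.089774 + (1-p)*0.000000] = 2.060667
  V(2,1) = exp(-r*dt) * [p*0.000000 + (1-p)*0.000000] = 0.000000
  V(2,2) = exp(-r*dt) * [p*0.000000 + (1-p)*0.000000] = 0.000000
  V(1,0) = exp(-r*dt) * [p*2.060667 + (1-p)*0.000000] = 1.038285
  V(1,1) = exp(-r*dt) * [p*0.000000 + (1-p)*0.000000] = 0.000000
  V(0,0) = exp(-r*dt) * [p*1.038285 + (1-p)*0.000000] = 0.523149

Answer: Price = V(0,0) = 0.5231


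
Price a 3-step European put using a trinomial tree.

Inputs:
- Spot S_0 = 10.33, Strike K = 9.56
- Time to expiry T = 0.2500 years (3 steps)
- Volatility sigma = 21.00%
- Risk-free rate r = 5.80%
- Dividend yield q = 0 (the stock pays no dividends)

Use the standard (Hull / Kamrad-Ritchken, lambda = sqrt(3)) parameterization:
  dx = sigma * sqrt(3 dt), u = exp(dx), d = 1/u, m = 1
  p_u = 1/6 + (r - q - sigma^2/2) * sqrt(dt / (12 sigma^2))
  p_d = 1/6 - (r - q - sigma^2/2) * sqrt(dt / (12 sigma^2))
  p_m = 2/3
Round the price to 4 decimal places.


dt = T/N = 0.083333; dx = sigma*sqrt(3*dt) = 0.105000
u = exp(dx) = 1.110711; d = 1/u = 0.900325
p_u = 0.180933, p_m = 0.666667, p_d = 0.152401
Discount per step: exp(-r*dt) = 0.995178
Stock lattice S(k, j) with j the centered position index:
  k=0: S(0,+0) = 10.3300
  k=1: S(1,-1) = 9.3004; S(1,+0) = 10.3300; S(1,+1) = 11.4736
  k=2: S(2,-2) = 8.3733; S(2,-1) = 9.3004; S(2,+0) = 10.3300; S(2,+1) = 11.4736; S(2,+2) = 12.7439
  k=3: S(3,-3) = 7.5387; S(3,-2) = 8.3733; S(3,-1) = 9.3004; S(3,+0) = 10.3300; S(3,+1) = 11.4736; S(3,+2) = 12.7439; S(3,+3) = 14.1548
Terminal payoffs V(N, j) = max(K - S_T, 0):
  V(3,-3) = 2.021281; V(3,-2) = 1.186665; V(3,-1) = 0.259648; V(3,+0) = 0.000000; V(3,+1) = 0.000000; V(3,+2) = 0.000000; V(3,+3) = 0.000000
Backward induction: V(k, j) = exp(-r*dt) * [p_u * V(k+1, j+1) + p_m * V(k+1, j) + p_d * V(k+1, j-1)]
  V(2,-2) = exp(-r*dt) * [p_u*0.259648 + p_m*1.186665 + p_d*2.021281] = 1.140607
  V(2,-1) = exp(-r*dt) * [p_u*0.000000 + p_m*0.259648 + p_d*1.186665] = 0.352240
  V(2,+0) = exp(-r*dt) * [p_u*0.000000 + p_m*0.000000 + p_d*0.259648] = 0.039380
  V(2,+1) = exp(-r*dt) * [p_u*0.000000 + p_m*0.000000 + p_d*0.000000] = 0.000000
  V(2,+2) = exp(-r*dt) * [p_u*0.000000 + p_m*0.000000 + p_d*0.000000] = 0.000000
  V(1,-1) = exp(-r*dt) * [p_u*0.039380 + p_m*0.352240 + p_d*1.140607] = 0.413777
  V(1,+0) = exp(-r*dt) * [p_u*0.000000 + p_m*0.039380 + p_d*0.352240] = 0.079549
  V(1,+1) = exp(-r*dt) * [p_u*0.000000 + p_m*0.000000 + p_d*0.039380] = 0.005973
  V(0,+0) = exp(-r*dt) * [p_u*0.005973 + p_m*0.079549 + p_d*0.413777] = 0.116609

Answer: Price = V(0,0) = 0.1166


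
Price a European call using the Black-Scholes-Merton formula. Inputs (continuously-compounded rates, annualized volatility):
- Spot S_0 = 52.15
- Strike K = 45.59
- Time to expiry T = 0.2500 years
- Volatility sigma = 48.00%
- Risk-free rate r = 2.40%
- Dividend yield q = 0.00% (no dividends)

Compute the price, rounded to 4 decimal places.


Answer: Price = 8.8409

Derivation:
d1 = (ln(S/K) + (r - q + 0.5*sigma^2) * T) / (sigma * sqrt(T)) = 0.70514911
d2 = d1 - sigma * sqrt(T) = 0.46514911
exp(-rT) = 0.99401796; exp(-qT) = 1.00000000
C = S_0 * exp(-qT) * N(d1) - K * exp(-rT) * N(d2)
N(d1) = 0.75964128; N(d2) = 0.67908766
C = 52.1500 * 1.00000000 * 0.75964128 - 45.5900 * 0.99401796 * 0.67908766 = 8.8409


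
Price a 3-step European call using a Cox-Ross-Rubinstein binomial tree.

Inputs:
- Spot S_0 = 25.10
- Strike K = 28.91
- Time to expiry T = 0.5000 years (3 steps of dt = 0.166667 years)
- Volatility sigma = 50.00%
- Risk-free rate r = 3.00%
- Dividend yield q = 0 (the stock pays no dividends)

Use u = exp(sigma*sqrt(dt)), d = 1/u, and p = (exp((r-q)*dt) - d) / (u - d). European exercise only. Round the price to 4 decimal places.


dt = T/N = 0.166667
u = exp(sigma*sqrt(dt)) = 1.226450; d = 1/u = 0.815361
p = (exp((r-q)*dt) - d) / (u - d) = 0.461339
Discount per step: exp(-r*dt) = 0.995012
Stock lattice S(k, i) with i counting down-moves:
  k=0: S(0,0) = 25.1000
  k=1: S(1,0) = 30.7839; S(1,1) = 20.4656
  k=2: S(2,0) = 37.7549; S(2,1) = 25.1000; S(2,2) = 16.6868
  k=3: S(3,0) = 46.3046; S(3,1) = 30.7839; S(3,2) = 20.4656; S(3,3) = 13.6058
Terminal payoffs V(N, i) = max(S_T - K, 0):
  V(3,0) = 17.394552; V(3,1) = 1.873905; V(3,2) = 0.000000; V(3,3) = 0.000000
Backward induction: V(k, i) = exp(-r*dt) * [p * V(k+1, i) + (1-p) * V(k+1, i+1)].
  V(2,0) = exp(-r*dt) * [p*17.394552 + (1-p)*1.873905] = 8.989122
  V(2,1) = exp(-r*dt) * [p*1.873905 + (1-p)*0.000000] = 0.860193
  V(2,2) = exp(-r*dt) * [p*0.000000 + (1-p)*0.000000] = 0.000000
  V(1,0) = exp(-r*dt) * [p*8.989122 + (1-p)*0.860193] = 4.587388
  V(1,1) = exp(-r*dt) * [p*0.860193 + (1-p)*0.000000] = 0.394861
  V(0,0) = exp(-r*dt) * [p*4.587388 + (1-p)*0.394861] = 2.317420

Answer: Price = V(0,0) = 2.3174


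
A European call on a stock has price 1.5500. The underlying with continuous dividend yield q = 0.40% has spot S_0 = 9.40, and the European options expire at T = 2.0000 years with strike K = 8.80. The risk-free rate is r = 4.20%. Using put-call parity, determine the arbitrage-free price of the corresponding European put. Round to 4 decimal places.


Put-call parity: C - P = S_0 * exp(-qT) - K * exp(-rT).
S_0 * exp(-qT) = 9.4000 * 0.99203191 = 9.32510000
K * exp(-rT) = 8.8000 * 0.91943126 = 8.09099505
P = C - S*exp(-qT) + K*exp(-rT)
P = 1.5500 - 9.32510000 + 8.09099505 = 0.3159

Answer: Put price = 0.3159


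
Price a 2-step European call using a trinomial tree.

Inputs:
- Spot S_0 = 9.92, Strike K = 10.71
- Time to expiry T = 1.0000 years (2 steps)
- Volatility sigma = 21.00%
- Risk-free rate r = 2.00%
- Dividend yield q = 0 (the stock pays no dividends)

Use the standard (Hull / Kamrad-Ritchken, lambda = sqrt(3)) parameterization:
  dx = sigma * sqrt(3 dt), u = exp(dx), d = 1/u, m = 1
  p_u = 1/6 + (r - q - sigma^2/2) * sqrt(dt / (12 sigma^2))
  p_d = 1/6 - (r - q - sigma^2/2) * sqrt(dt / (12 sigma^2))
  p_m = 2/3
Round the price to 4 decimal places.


dt = T/N = 0.500000; dx = sigma*sqrt(3*dt) = 0.257196
u = exp(dx) = 1.293299; d = 1/u = 0.773216
p_u = 0.164674, p_m = 0.666667, p_d = 0.168659
Discount per step: exp(-r*dt) = 0.990050
Stock lattice S(k, j) with j the centered position index:
  k=0: S(0,+0) = 9.9200
  k=1: S(1,-1) = 7.6703; S(1,+0) = 9.9200; S(1,+1) = 12.8295
  k=2: S(2,-2) = 5.9308; S(2,-1) = 7.6703; S(2,+0) = 9.9200; S(2,+1) = 12.8295; S(2,+2) = 16.5924
Terminal payoffs V(N, j) = max(S_T - K, 0):
  V(2,-2) = 0.000000; V(2,-1) = 0.000000; V(2,+0) = 0.000000; V(2,+1) = 2.119527; V(2,+2) = 5.882417
Backward induction: V(k, j) = exp(-r*dt) * [p_u * V(k+1, j+1) + p_m * V(k+1, j) + p_d * V(k+1, j-1)]
  V(1,-1) = exp(-r*dt) * [p_u*0.000000 + p_m*0.000000 + p_d*0.000000] = 0.000000
  V(1,+0) = exp(-r*dt) * [p_u*2.119527 + p_m*0.000000 + p_d*0.000000] = 0.345558
  V(1,+1) = exp(-r*dt) * [p_u*5.882417 + p_m*2.119527 + p_d*0.000000] = 2.358001
  V(0,+0) = exp(-r*dt) * [p_u*2.358001 + p_m*0.345558 + p_d*0.000000] = 0.612518

Answer: Price = V(0,0) = 0.6125


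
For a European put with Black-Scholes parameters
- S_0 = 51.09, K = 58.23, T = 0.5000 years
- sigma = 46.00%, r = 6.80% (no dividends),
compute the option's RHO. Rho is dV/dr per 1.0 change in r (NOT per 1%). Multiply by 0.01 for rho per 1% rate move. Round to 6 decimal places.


d1 = -0.1350017567; d2 = -0.4602708760
phi(d1) = 0.3953233385; exp(-qT) = 1.0000000000; exp(-rT) = 0.9665715046
N(-d2) = 0.6773390985
Rho = -K*T*exp(-rT)*N(-d2) = -58.2300 * 0.5000 * 0.9665715046 * 0.6773390985 = -19.061494

Answer: Rho = -19.061494


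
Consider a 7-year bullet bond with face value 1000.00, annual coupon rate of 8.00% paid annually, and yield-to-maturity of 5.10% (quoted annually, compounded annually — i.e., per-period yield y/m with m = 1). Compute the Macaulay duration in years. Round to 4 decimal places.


Answer: Macaulay duration = 5.7360 years

Derivation:
Coupon per period c = face * coupon_rate / m = 80.000000
Periods per year m = 1; per-period yield y/m = 0.051000
Number of cashflows N = 7
Cashflows (t years, CF_t, discount factor 1/(1+y/m)^(m*t), PV):
  t = 1.0000: CF_t = 80.000000, DF = 0.951475, PV = 76.117983
  t = 2.0000: CF_t = 80.000000, DF = 0.905304, PV = 72.424341
  t = 3.0000: CF_t = 80.000000, DF = 0.861374, PV = 68.909935
  t = 4.0000: CF_t = 80.000000, DF = 0.819576, PV = 65.566065
  t = 5.0000: CF_t = 80.000000, DF = 0.779806, PV = 62.384458
  t = 6.0000: CF_t = 80.000000, DF = 0.741965, PV = 59.357239
  t = 7.0000: CF_t = 1080.000000, DF = 0.705961, PV = 762.438368
Price P = sum_t PV_t = 1167.198390
Macaulay numerator sum_t t * PV_t:
  t * PV_t at t = 1.0000: 76.117983
  t * PV_t at t = 2.0000: 144.848683
  t * PV_t at t = 3.0000: 206.729804
  t * PV_t at t = 4.0000: 262.264262
  t * PV_t at t = 5.0000: 311.922290
  t * PV_t at t = 6.0000: 356.143433
  t * PV_t at t = 7.0000: 5337.068579
Macaulay duration D = (sum_t t * PV_t) / P = 6695.095034 / 1167.198390 = 5.736039


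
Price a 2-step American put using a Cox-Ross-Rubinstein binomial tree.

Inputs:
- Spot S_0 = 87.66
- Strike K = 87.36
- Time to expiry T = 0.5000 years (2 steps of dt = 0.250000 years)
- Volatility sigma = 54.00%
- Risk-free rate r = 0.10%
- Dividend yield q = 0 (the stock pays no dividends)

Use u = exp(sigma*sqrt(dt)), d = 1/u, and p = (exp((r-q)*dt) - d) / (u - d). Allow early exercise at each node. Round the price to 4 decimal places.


Answer: Price = V(0,0) = 11.6416

Derivation:
dt = T/N = 0.250000
u = exp(sigma*sqrt(dt)) = 1.309964; d = 1/u = 0.763379
p = (exp((r-q)*dt) - d) / (u - d) = 0.433365
Discount per step: exp(-r*dt) = 0.999750
Stock lattice S(k, i) with i counting down-moves:
  k=0: S(0,0) = 87.6600
  k=1: S(1,0) = 114.8315; S(1,1) = 66.9178
  k=2: S(2,0) = 150.4252; S(2,1) = 87.6600; S(2,2) = 51.0837
Terminal payoffs V(N, i) = max(K - S_T, 0):
  V(2,0) = 0.000000; V(2,1) = 0.000000; V(2,2) = 36.276288
Backward induction: V(k, i) = exp(-r*dt) * [p * V(k+1, i) + (1-p) * V(k+1, i+1)]; then take max(V_cont, immediate exercise) for American.
  V(1,0) = exp(-r*dt) * [p*0.000000 + (1-p)*0.000000] = 0.000000; exercise = 0.000000; V(1,0) = max -> 0.000000
  V(1,1) = exp(-r*dt) * [p*0.000000 + (1-p)*36.276288] = 20.550293; exercise = 20.442154; V(1,1) = max -> 20.550293
  V(0,0) = exp(-r*dt) * [p*0.000000 + (1-p)*20.550293] = 11.641614; exercise = 0.000000; V(0,0) = max -> 11.641614


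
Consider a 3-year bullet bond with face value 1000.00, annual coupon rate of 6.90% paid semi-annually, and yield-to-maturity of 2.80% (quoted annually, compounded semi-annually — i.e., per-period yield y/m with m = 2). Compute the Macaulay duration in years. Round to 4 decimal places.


Answer: Macaulay duration = 2.7758 years

Derivation:
Coupon per period c = face * coupon_rate / m = 34.500000
Periods per year m = 2; per-period yield y/m = 0.014000
Number of cashflows N = 6
Cashflows (t years, CF_t, discount factor 1/(1+y/m)^(m*t), PV):
  t = 0.5000: CF_t = 34.500000, DF = 0.986193, PV = 34.023669
  t = 1.0000: CF_t = 34.500000, DF = 0.972577, PV = 33.553914
  t = 1.5000: CF_t = 34.500000, DF = 0.959149, PV = 33.090645
  t = 2.0000: CF_t = 34.500000, DF = 0.945906, PV = 32.633772
  t = 2.5000: CF_t = 34.500000, DF = 0.932847, PV = 32.183207
  t = 3.0000: CF_t = 1034.500000, DF = 0.919967, PV = 951.705907
Price P = sum_t PV_t = 1117.191114
Macaulay numerator sum_t t * PV_t:
  t * PV_t at t = 0.5000: 17.011834
  t * PV_t at t = 1.0000: 33.553914
  t * PV_t at t = 1.5000: 49.635967
  t * PV_t at t = 2.0000: 65.267544
  t * PV_t at t = 2.5000: 80.458018
  t * PV_t at t = 3.0000: 2855.117722
Macaulay duration D = (sum_t t * PV_t) / P = 3101.044999 / 1117.191114 = 2.775752


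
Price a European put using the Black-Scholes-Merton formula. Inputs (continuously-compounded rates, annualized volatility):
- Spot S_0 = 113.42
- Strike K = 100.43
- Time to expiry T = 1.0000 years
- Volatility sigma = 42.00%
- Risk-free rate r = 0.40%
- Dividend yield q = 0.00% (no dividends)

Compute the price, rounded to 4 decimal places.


Answer: Price = 11.8318

Derivation:
d1 = (ln(S/K) + (r - q + 0.5*sigma^2) * T) / (sigma * sqrt(T)) = 0.50913518
d2 = d1 - sigma * sqrt(T) = 0.08913518
exp(-rT) = 0.99600799; exp(-qT) = 1.00000000
P = K * exp(-rT) * N(-d2) - S_0 * exp(-qT) * N(-d1)
N(-d1) = 0.30532874; N(-d2) = 0.46448724
P = 100.4300 * 0.99600799 * 0.46448724 - 113.4200 * 1.00000000 * 0.30532874 = 11.8318


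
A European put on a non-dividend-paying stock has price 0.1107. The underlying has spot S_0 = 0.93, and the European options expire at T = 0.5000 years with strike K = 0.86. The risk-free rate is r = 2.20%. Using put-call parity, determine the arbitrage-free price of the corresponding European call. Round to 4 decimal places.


Put-call parity: C - P = S_0 * exp(-qT) - K * exp(-rT).
S_0 * exp(-qT) = 0.9300 * 1.00000000 = 0.93000000
K * exp(-rT) = 0.8600 * 0.98906028 = 0.85059184
C = P + S*exp(-qT) - K*exp(-rT)
C = 0.1107 + 0.93000000 - 0.85059184 = 0.1901

Answer: Call price = 0.1901


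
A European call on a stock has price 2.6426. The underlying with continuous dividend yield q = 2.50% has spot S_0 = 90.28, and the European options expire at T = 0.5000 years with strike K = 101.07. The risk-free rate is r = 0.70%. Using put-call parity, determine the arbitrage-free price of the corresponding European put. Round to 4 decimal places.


Put-call parity: C - P = S_0 * exp(-qT) - K * exp(-rT).
S_0 * exp(-qT) = 90.2800 * 0.98757780 = 89.15852383
K * exp(-rT) = 101.0700 * 0.99650612 = 100.71687333
P = C - S*exp(-qT) + K*exp(-rT)
P = 2.6426 - 89.15852383 + 100.71687333 = 14.2009

Answer: Put price = 14.2009


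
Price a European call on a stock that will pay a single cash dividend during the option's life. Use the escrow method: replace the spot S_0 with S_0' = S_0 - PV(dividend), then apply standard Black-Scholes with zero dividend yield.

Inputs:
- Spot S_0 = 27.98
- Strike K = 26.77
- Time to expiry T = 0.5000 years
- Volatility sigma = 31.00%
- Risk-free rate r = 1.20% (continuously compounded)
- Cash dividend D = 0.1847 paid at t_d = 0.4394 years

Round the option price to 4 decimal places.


PV(D) = D * exp(-r * t_d) = 0.1847 * 0.99474108 = 0.18372868
S_0' = S_0 - PV(D) = 27.9800 - 0.18372868 = 27.79627132
d1 = (ln(S_0'/K) + (r + sigma^2/2)*T) / (sigma*sqrt(T)) = 0.30859522
d2 = d1 - sigma*sqrt(T) = 0.08939212
exp(-rT) = 0.99401796
N(d1) = 0.62118527; N(d2) = 0.53561486
C = S_0' * N(d1) - K * exp(-rT) * N(d2) = 27.79627132 * 0.62118527 - 26.7700 * 0.99401796 * 0.53561486 = 3.0140

Answer: Price = 3.0140


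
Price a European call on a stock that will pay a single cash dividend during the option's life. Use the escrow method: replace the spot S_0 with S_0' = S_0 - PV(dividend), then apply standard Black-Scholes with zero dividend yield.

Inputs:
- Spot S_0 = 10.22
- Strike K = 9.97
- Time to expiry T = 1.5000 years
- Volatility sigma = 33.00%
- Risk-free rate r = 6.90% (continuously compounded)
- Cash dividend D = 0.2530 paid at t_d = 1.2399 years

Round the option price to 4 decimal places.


PV(D) = D * exp(-r * t_d) = 0.2530 * 0.91800440 = 0.23225511
S_0' = S_0 - PV(D) = 10.2200 - 0.23225511 = 9.98774489
d1 = (ln(S_0'/K) + (r + sigma^2/2)*T) / (sigma*sqrt(T)) = 0.46256572
d2 = d1 - sigma*sqrt(T) = 0.05839991
exp(-rT) = 0.90167602
N(d1) = 0.67816216; N(d2) = 0.52328496
C = S_0' * N(d1) - K * exp(-rT) * N(d2) = 9.98774489 * 0.67816216 - 9.9700 * 0.90167602 * 0.52328496 = 2.0691

Answer: Price = 2.0691


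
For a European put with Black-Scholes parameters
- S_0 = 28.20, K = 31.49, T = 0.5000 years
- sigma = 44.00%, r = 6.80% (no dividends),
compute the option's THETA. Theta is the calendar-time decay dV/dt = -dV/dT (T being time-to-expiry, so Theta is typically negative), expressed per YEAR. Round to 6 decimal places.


d1 = -0.0898284579; d2 = -0.4009554417
phi(d1) = 0.3973359601; exp(-qT) = 1.0000000000; exp(-rT) = 0.9665715046
Theta = -S*exp(-qT)*phi(d1)*sigma/(2*sqrt(T)) + r*K*exp(-rT)*N(-d2) - q*S*exp(-qT)*N(-d1)
N(-d1) = 0.5357882333; N(-d2) = 0.6557735350; sqrt(T) = 0.7071067812
Term 1 = -28.2000 * 1.0000000000 * 0.3973359601 * 0.4400 / (2 * 0.7071067812) = -3.4861386738
Term 2 = 0.0680 * 31.4900 * 0.9665715046 * 0.6557735350 = 1.3572799912
Term 3 = 0 (no dividend yield, q = 0)
Theta = -3.4861386738 + (1.3572799912) + (0.0000000000) = -2.128859

Answer: Theta = -2.128859


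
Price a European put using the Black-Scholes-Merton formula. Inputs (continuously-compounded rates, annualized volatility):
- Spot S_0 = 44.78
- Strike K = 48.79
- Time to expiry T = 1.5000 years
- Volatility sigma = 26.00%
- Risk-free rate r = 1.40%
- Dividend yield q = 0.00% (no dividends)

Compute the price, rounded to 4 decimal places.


d1 = (ln(S/K) + (r - q + 0.5*sigma^2) * T) / (sigma * sqrt(T)) = -0.04416544
d2 = d1 - sigma * sqrt(T) = -0.36259911
exp(-rT) = 0.97921896; exp(-qT) = 1.00000000
P = K * exp(-rT) * N(-d2) - S_0 * exp(-qT) * N(-d1)
N(-d1) = 0.51761373; N(-d2) = 0.64154781
P = 48.7900 * 0.97921896 * 0.64154781 - 44.7800 * 1.00000000 * 0.51761373 = 7.4719

Answer: Price = 7.4719


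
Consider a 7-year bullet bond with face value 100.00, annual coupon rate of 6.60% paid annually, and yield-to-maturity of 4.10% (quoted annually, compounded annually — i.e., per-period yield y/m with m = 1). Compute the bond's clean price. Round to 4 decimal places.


Answer: Price = 114.9498

Derivation:
Coupon per period c = face * coupon_rate / m = 6.600000
Periods per year m = 1; per-period yield y/m = 0.041000
Number of cashflows N = 7
Cashflows (t years, CF_t, discount factor 1/(1+y/m)^(m*t), PV):
  t = 1.0000: CF_t = 6.600000, DF = 0.960615, PV = 6.340058
  t = 2.0000: CF_t = 6.600000, DF = 0.922781, PV = 6.090353
  t = 3.0000: CF_t = 6.600000, DF = 0.886437, PV = 5.850483
  t = 4.0000: CF_t = 6.600000, DF = 0.851524, PV = 5.620061
  t = 5.0000: CF_t = 6.600000, DF = 0.817987, PV = 5.398714
  t = 6.0000: CF_t = 6.600000, DF = 0.785770, PV = 5.186084
  t = 7.0000: CF_t = 106.600000, DF = 0.754823, PV = 80.464089
Price P = sum_t PV_t = 114.949842


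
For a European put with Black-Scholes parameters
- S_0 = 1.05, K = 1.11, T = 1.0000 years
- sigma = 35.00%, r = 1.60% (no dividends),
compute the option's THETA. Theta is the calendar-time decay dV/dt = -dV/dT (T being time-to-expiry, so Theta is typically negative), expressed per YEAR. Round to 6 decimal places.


d1 = 0.0619432824; d2 = -0.2880567176
phi(d1) = 0.3981776493; exp(-qT) = 1.0000000000; exp(-rT) = 0.9841273201
Theta = -S*exp(-qT)*phi(d1)*sigma/(2*sqrt(T)) + r*K*exp(-rT)*N(-d2) - q*S*exp(-qT)*N(-d1)
N(-d1) = 0.4753039996; N(-d2) = 0.6133483383; sqrt(T) = 1.0000000000
Term 1 = -1.0500 * 1.0000000000 * 0.3981776493 * 0.3500 / (2 * 1.0000000000) = -0.0731651431
Term 2 = 0.0160 * 1.1100 * 0.9841273201 * 0.6133483383 = 0.0107201643
Term 3 = 0 (no dividend yield, q = 0)
Theta = -0.0731651431 + (0.0107201643) + (0.0000000000) = -0.062445

Answer: Theta = -0.062445


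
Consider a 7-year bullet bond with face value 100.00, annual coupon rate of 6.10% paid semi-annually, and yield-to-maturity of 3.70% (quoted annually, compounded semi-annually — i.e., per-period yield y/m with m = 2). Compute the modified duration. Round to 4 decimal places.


Coupon per period c = face * coupon_rate / m = 3.050000
Periods per year m = 2; per-period yield y/m = 0.018500
Number of cashflows N = 14
Cashflows (t years, CF_t, discount factor 1/(1+y/m)^(m*t), PV):
  t = 0.5000: CF_t = 3.050000, DF = 0.981836, PV = 2.994600
  t = 1.0000: CF_t = 3.050000, DF = 0.964002, PV = 2.940206
  t = 1.5000: CF_t = 3.050000, DF = 0.946492, PV = 2.886800
  t = 2.0000: CF_t = 3.050000, DF = 0.929300, PV = 2.834365
  t = 2.5000: CF_t = 3.050000, DF = 0.912420, PV = 2.782881
  t = 3.0000: CF_t = 3.050000, DF = 0.895847, PV = 2.732333
  t = 3.5000: CF_t = 3.050000, DF = 0.879575, PV = 2.682703
  t = 4.0000: CF_t = 3.050000, DF = 0.863598, PV = 2.633975
  t = 4.5000: CF_t = 3.050000, DF = 0.847912, PV = 2.586131
  t = 5.0000: CF_t = 3.050000, DF = 0.832510, PV = 2.539157
  t = 5.5000: CF_t = 3.050000, DF = 0.817389, PV = 2.493036
  t = 6.0000: CF_t = 3.050000, DF = 0.802542, PV = 2.447752
  t = 6.5000: CF_t = 3.050000, DF = 0.787964, PV = 2.403291
  t = 7.0000: CF_t = 103.050000, DF = 0.773652, PV = 79.724817
Price P = sum_t PV_t = 114.682046
First compute Macaulay numerator sum_t t * PV_t:
  t * PV_t at t = 0.5000: 1.497300
  t * PV_t at t = 1.0000: 2.940206
  t * PV_t at t = 1.5000: 4.330200
  t * PV_t at t = 2.0000: 5.668729
  t * PV_t at t = 2.5000: 6.957203
  t * PV_t at t = 3.0000: 8.196999
  t * PV_t at t = 3.5000: 9.389461
  t * PV_t at t = 4.0000: 10.535898
  t * PV_t at t = 4.5000: 11.637590
  t * PV_t at t = 5.0000: 12.695784
  t * PV_t at t = 5.5000: 13.711696
  t * PV_t at t = 6.0000: 14.686513
  t * PV_t at t = 6.5000: 15.621393
  t * PV_t at t = 7.0000: 558.073717
Macaulay duration D = 675.942689 / 114.682046 = 5.894058
Modified duration = D / (1 + y/m) = 5.894058 / (1 + 0.018500) = 5.786999

Answer: Modified duration = 5.7870


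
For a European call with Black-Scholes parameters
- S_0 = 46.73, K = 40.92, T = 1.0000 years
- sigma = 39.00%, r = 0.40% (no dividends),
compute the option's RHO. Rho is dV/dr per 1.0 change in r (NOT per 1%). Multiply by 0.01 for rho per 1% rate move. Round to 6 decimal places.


Answer: Rho = 22.899514

Derivation:
d1 = 0.5456856811; d2 = 0.1556856811
phi(d1) = 0.3437553851; exp(-qT) = 1.0000000000; exp(-rT) = 0.9960079893
N(d2) = 0.5618596078
Rho = K*T*exp(-rT)*N(d2) = 40.9200 * 1.0000 * 0.9960079893 * 0.5618596078 = 22.899514


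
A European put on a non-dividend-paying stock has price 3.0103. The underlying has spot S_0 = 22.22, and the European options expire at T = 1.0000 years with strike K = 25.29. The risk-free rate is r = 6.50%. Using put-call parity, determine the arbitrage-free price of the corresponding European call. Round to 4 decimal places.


Put-call parity: C - P = S_0 * exp(-qT) - K * exp(-rT).
S_0 * exp(-qT) = 22.2200 * 1.00000000 = 22.22000000
K * exp(-rT) = 25.2900 * 0.93706746 = 23.69843615
C = P + S*exp(-qT) - K*exp(-rT)
C = 3.0103 + 22.22000000 - 23.69843615 = 1.5319

Answer: Call price = 1.5319


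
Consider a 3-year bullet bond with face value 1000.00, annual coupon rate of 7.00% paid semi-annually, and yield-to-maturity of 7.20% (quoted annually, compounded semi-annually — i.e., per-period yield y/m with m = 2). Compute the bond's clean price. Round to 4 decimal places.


Answer: Price = 994.6889

Derivation:
Coupon per period c = face * coupon_rate / m = 35.000000
Periods per year m = 2; per-period yield y/m = 0.036000
Number of cashflows N = 6
Cashflows (t years, CF_t, discount factor 1/(1+y/m)^(m*t), PV):
  t = 0.5000: CF_t = 35.000000, DF = 0.965251, PV = 33.783784
  t = 1.0000: CF_t = 35.000000, DF = 0.931709, PV = 32.609830
  t = 1.5000: CF_t = 35.000000, DF = 0.899333, PV = 31.476670
  t = 2.0000: CF_t = 35.000000, DF = 0.868082, PV = 30.382886
  t = 2.5000: CF_t = 35.000000, DF = 0.837917, PV = 29.327110
  t = 3.0000: CF_t = 1035.000000, DF = 0.808801, PV = 837.108626
Price P = sum_t PV_t = 994.688906


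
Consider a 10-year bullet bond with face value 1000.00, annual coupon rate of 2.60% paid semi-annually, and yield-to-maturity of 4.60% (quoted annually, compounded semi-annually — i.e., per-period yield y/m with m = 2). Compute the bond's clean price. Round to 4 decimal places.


Answer: Price = 841.1223

Derivation:
Coupon per period c = face * coupon_rate / m = 13.000000
Periods per year m = 2; per-period yield y/m = 0.023000
Number of cashflows N = 20
Cashflows (t years, CF_t, discount factor 1/(1+y/m)^(m*t), PV):
  t = 0.5000: CF_t = 13.000000, DF = 0.977517, PV = 12.707722
  t = 1.0000: CF_t = 13.000000, DF = 0.955540, PV = 12.422016
  t = 1.5000: CF_t = 13.000000, DF = 0.934056, PV = 12.142733
  t = 2.0000: CF_t = 13.000000, DF = 0.913056, PV = 11.869729
  t = 2.5000: CF_t = 13.000000, DF = 0.892528, PV = 11.602864
  t = 3.0000: CF_t = 13.000000, DF = 0.872461, PV = 11.341998
  t = 3.5000: CF_t = 13.000000, DF = 0.852846, PV = 11.086997
  t = 4.0000: CF_t = 13.000000, DF = 0.833671, PV = 10.837729
  t = 4.5000: CF_t = 13.000000, DF = 0.814928, PV = 10.594065
  t = 5.0000: CF_t = 13.000000, DF = 0.796606, PV = 10.355880
  t = 5.5000: CF_t = 13.000000, DF = 0.778696, PV = 10.123050
  t = 6.0000: CF_t = 13.000000, DF = 0.761189, PV = 9.895455
  t = 6.5000: CF_t = 13.000000, DF = 0.744075, PV = 9.672976
  t = 7.0000: CF_t = 13.000000, DF = 0.727346, PV = 9.455500
  t = 7.5000: CF_t = 13.000000, DF = 0.710993, PV = 9.242913
  t = 8.0000: CF_t = 13.000000, DF = 0.695008, PV = 9.035105
  t = 8.5000: CF_t = 13.000000, DF = 0.679382, PV = 8.831970
  t = 9.0000: CF_t = 13.000000, DF = 0.664108, PV = 8.633402
  t = 9.5000: CF_t = 13.000000, DF = 0.649177, PV = 8.439298
  t = 10.0000: CF_t = 1013.000000, DF = 0.634581, PV = 642.830939
Price P = sum_t PV_t = 841.122340


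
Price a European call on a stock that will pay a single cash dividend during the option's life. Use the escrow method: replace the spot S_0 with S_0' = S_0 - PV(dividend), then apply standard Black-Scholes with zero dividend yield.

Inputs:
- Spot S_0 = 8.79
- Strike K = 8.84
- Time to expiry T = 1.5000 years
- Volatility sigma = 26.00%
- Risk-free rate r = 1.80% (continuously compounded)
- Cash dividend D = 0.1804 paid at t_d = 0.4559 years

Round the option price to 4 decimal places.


PV(D) = D * exp(-r * t_d) = 0.1804 * 0.99182738 = 0.17892566
S_0' = S_0 - PV(D) = 8.7900 - 0.17892566 = 8.61107434
d1 = (ln(S_0'/K) + (r + sigma^2/2)*T) / (sigma*sqrt(T)) = 0.16161046
d2 = d1 - sigma*sqrt(T) = -0.15682320
exp(-rT) = 0.97336124
N(d1) = 0.56419369; N(d2) = 0.43769209
C = S_0' * N(d1) - K * exp(-rT) * N(d2) = 8.61107434 * 0.56419369 - 8.8400 * 0.97336124 * 0.43769209 = 1.0922

Answer: Price = 1.0922


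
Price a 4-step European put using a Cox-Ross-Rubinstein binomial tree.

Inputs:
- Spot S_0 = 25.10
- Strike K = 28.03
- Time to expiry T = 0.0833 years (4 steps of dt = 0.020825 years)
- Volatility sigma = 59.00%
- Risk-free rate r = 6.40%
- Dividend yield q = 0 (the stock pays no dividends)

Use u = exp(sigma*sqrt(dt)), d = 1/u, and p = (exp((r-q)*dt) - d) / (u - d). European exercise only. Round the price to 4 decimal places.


dt = T/N = 0.020825
u = exp(sigma*sqrt(dt)) = 1.088872; d = 1/u = 0.918382
p = (exp((r-q)*dt) - d) / (u - d) = 0.486550
Discount per step: exp(-r*dt) = 0.998668
Stock lattice S(k, i) with i counting down-moves:
  k=0: S(0,0) = 25.1000
  k=1: S(1,0) = 27.3307; S(1,1) = 23.0514
  k=2: S(2,0) = 29.7596; S(2,1) = 25.1000; S(2,2) = 21.1700
  k=3: S(3,0) = 32.4044; S(3,1) = 27.3307; S(3,2) = 23.0514; S(3,3) = 19.4421
  k=4: S(4,0) = 35.2842; S(4,1) = 29.7596; S(4,2) = 25.1000; S(4,3) = 21.1700; S(4,4) = 17.8553
Terminal payoffs V(N, i) = max(K - S_T, 0):
  V(4,0) = 0.000000; V(4,1) = 0.000000; V(4,2) = 2.930000; V(4,3) = 6.860032; V(4,4) = 10.174719
Backward induction: V(k, i) = exp(-r*dt) * [p * V(k+1, i) + (1-p) * V(k+1, i+1)].
  V(3,0) = exp(-r*dt) * [p*0.000000 + (1-p)*0.000000] = 0.000000
  V(3,1) = exp(-r*dt) * [p*0.000000 + (1-p)*2.930000] = 1.502405
  V(3,2) = exp(-r*dt) * [p*2.930000 + (1-p)*6.860032] = 4.941285
  V(3,3) = exp(-r*dt) * [p*6.860032 + (1-p)*10.174719] = 8.550554
  V(2,0) = exp(-r*dt) * [p*0.000000 + (1-p)*1.502405] = 0.770382
  V(2,1) = exp(-r*dt) * [p*1.502405 + (1-p)*4.941285] = 3.263745
  V(2,2) = exp(-r*dt) * [p*4.941285 + (1-p)*8.550554] = 6.785415
  V(1,0) = exp(-r*dt) * [p*0.770382 + (1-p)*3.263745] = 2.047868
  V(1,1) = exp(-r*dt) * [p*3.263745 + (1-p)*6.785415] = 5.065191
  V(0,0) = exp(-r*dt) * [p*2.047868 + (1-p)*5.065191] = 3.592321

Answer: Price = V(0,0) = 3.5923


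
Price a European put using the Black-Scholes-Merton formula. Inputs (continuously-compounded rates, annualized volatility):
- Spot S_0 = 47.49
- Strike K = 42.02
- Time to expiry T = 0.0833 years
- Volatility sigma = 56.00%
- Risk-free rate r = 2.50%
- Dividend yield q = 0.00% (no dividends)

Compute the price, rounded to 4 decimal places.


Answer: Price = 0.9120

Derivation:
d1 = (ln(S/K) + (r - q + 0.5*sigma^2) * T) / (sigma * sqrt(T)) = 0.85083853
d2 = d1 - sigma * sqrt(T) = 0.68921279
exp(-rT) = 0.99791967; exp(-qT) = 1.00000000
P = K * exp(-rT) * N(-d2) - S_0 * exp(-qT) * N(-d1)
N(-d1) = 0.19742953; N(-d2) = 0.24534469
P = 42.0200 * 0.99791967 * 0.24534469 - 47.4900 * 1.00000000 * 0.19742953 = 0.9120


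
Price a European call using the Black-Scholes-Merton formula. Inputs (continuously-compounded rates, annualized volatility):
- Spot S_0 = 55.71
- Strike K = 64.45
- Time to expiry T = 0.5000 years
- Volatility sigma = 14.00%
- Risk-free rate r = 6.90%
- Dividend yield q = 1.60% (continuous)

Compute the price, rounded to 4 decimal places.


Answer: Price = 0.3226

Derivation:
d1 = (ln(S/K) + (r - q + 0.5*sigma^2) * T) / (sigma * sqrt(T)) = -1.15490806
d2 = d1 - sigma * sqrt(T) = -1.25390301
exp(-rT) = 0.96608834; exp(-qT) = 0.99203191
C = S_0 * exp(-qT) * N(d1) - K * exp(-rT) * N(d2)
N(d1) = 0.12406404; N(d2) = 0.10493863
C = 55.7100 * 0.99203191 * 0.12406404 - 64.4500 * 0.96608834 * 0.10493863 = 0.3226


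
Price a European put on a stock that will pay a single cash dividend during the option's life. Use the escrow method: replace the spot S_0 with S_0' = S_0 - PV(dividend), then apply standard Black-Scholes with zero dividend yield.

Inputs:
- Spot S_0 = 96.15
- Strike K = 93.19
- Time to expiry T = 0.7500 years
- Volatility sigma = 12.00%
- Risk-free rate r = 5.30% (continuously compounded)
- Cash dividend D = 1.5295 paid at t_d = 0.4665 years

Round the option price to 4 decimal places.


PV(D) = D * exp(-r * t_d) = 1.5295 * 0.97557865 = 1.49214754
S_0' = S_0 - PV(D) = 96.1500 - 1.49214754 = 94.65785246
d1 = (ln(S_0'/K) + (r + sigma^2/2)*T) / (sigma*sqrt(T)) = 0.58484060
d2 = d1 - sigma*sqrt(T) = 0.48091755
exp(-rT) = 0.96102967
N(-d1) = 0.27932745; N(-d2) = 0.31528755
P = K * exp(-rT) * N(-d2) - S_0' * N(-d1) = 93.1900 * 0.96102967 * 0.31528755 - 94.65785246 * 0.27932745 = 1.7961

Answer: Price = 1.7961


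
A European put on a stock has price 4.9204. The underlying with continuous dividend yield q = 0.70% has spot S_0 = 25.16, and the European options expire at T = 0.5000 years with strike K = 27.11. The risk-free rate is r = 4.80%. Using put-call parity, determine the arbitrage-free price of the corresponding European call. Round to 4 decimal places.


Put-call parity: C - P = S_0 * exp(-qT) - K * exp(-rT).
S_0 * exp(-qT) = 25.1600 * 0.99650612 = 25.07209393
K * exp(-rT) = 27.1100 * 0.97628571 = 26.46710559
C = P + S*exp(-qT) - K*exp(-rT)
C = 4.9204 + 25.07209393 - 26.46710559 = 3.5254

Answer: Call price = 3.5254


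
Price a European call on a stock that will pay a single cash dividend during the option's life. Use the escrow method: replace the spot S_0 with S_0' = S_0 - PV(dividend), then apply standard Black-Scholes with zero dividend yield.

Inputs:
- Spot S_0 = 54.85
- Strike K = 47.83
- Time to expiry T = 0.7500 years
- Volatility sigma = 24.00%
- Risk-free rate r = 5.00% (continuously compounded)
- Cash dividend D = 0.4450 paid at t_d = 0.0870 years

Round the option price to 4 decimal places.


PV(D) = D * exp(-r * t_d) = 0.4450 * 0.99565945 = 0.44306845
S_0' = S_0 - PV(D) = 54.8500 - 0.44306845 = 54.40693155
d1 = (ln(S_0'/K) + (r + sigma^2/2)*T) / (sigma*sqrt(T)) = 0.90421956
d2 = d1 - sigma*sqrt(T) = 0.69637346
exp(-rT) = 0.96319442
N(d1) = 0.81706050; N(d2) = 0.75690251
C = S_0' * N(d1) - K * exp(-rT) * N(d2) = 54.40693155 * 0.81706050 - 47.8300 * 0.96319442 * 0.75690251 = 9.5836

Answer: Price = 9.5836


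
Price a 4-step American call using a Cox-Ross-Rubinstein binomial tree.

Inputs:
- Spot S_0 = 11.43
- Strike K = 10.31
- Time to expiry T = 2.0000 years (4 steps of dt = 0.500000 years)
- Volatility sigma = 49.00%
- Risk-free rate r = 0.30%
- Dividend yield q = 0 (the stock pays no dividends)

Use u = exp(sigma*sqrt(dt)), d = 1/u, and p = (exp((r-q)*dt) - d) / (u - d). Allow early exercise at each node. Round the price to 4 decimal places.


Answer: Price = V(0,0) = 3.5531

Derivation:
dt = T/N = 0.500000
u = exp(sigma*sqrt(dt)) = 1.414084; d = 1/u = 0.707171
p = (exp((r-q)*dt) - d) / (u - d) = 0.416359
Discount per step: exp(-r*dt) = 0.998501
Stock lattice S(k, i) with i counting down-moves:
  k=0: S(0,0) = 11.4300
  k=1: S(1,0) = 16.1630; S(1,1) = 8.0830
  k=2: S(2,0) = 22.8558; S(2,1) = 11.4300; S(2,2) = 5.7160
  k=3: S(3,0) = 32.3201; S(3,1) = 16.1630; S(3,2) = 8.0830; S(3,3) = 4.0422
  k=4: S(4,0) = 45.7033; S(4,1) = 22.8558; S(4,2) = 11.4300; S(4,3) = 5.7160; S(4,4) = 2.8585
Terminal payoffs V(N, i) = max(S_T - K, 0):
  V(4,0) = 35.393312; V(4,1) = 12.545828; V(4,2) = 1.120000; V(4,3) = 0.000000; V(4,4) = 0.000000
Backward induction: V(k, i) = exp(-r*dt) * [p * V(k+1, i) + (1-p) * V(k+1, i+1)]; then take max(V_cont, immediate exercise) for American.
  V(3,0) = exp(-r*dt) * [p*35.393312 + (1-p)*12.545828] = 22.025525; exercise = 22.010072; V(3,0) = max -> 22.025525
  V(3,1) = exp(-r*dt) * [p*12.545828 + (1-p)*1.120000] = 5.868439; exercise = 5.852986; V(3,1) = max -> 5.868439
  V(3,2) = exp(-r*dt) * [p*1.120000 + (1-p)*0.000000] = 0.465623; exercise = 0.000000; V(3,2) = max -> 0.465623
  V(3,3) = exp(-r*dt) * [p*0.000000 + (1-p)*0.000000] = 0.000000; exercise = 0.000000; V(3,3) = max -> 0.000000
  V(2,0) = exp(-r*dt) * [p*22.025525 + (1-p)*5.868439] = 12.576711; exercise = 12.545828; V(2,0) = max -> 12.576711
  V(2,1) = exp(-r*dt) * [p*5.868439 + (1-p)*0.465623] = 2.711066; exercise = 1.120000; V(2,1) = max -> 2.711066
  V(2,2) = exp(-r*dt) * [p*0.465623 + (1-p)*0.000000] = 0.193576; exercise = 0.000000; V(2,2) = max -> 0.193576
  V(1,0) = exp(-r*dt) * [p*12.576711 + (1-p)*2.711066] = 6.808498; exercise = 5.852986; V(1,0) = max -> 6.808498
  V(1,1) = exp(-r*dt) * [p*2.711066 + (1-p)*0.193576] = 1.239895; exercise = 0.000000; V(1,1) = max -> 1.239895
  V(0,0) = exp(-r*dt) * [p*6.808498 + (1-p)*1.239895] = 3.553100; exercise = 1.120000; V(0,0) = max -> 3.553100
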